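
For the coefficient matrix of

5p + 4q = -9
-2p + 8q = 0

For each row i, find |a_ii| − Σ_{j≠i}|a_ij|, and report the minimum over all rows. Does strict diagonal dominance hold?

row 1: |5| − (4) = 1
row 2: |8| − (2) = 6
minimum over rows = 1 → strictly diagonally dominant (convergence guaranteed)

1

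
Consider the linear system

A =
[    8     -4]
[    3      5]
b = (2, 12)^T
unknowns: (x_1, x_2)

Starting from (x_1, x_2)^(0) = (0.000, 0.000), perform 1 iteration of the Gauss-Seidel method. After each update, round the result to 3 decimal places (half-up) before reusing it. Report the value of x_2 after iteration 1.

2.250

Iteration 1:
  x_1 = (2 - (-4)·0.000) / (8) = 0.250
  x_2 = (12 - (3)·0.250) / (5) = 2.250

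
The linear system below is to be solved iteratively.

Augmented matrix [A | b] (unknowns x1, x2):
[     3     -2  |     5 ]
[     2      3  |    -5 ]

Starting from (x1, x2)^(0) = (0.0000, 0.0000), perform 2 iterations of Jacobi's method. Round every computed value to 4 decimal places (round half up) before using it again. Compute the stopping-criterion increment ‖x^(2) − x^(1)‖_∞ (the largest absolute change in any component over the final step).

1.1112

Iteration 1:
  x1 = (5 - (-2)·0.0000) / (3) = 1.6667
  x2 = (-5 - (2)·0.0000) / (3) = -1.6667
Iteration 2:
  x1 = (5 - (-2)·-1.6667) / (3) = 0.5555
  x2 = (-5 - (2)·1.6667) / (3) = -2.7778
Change: (-1.1112, -1.1111) → max |·| = 1.1112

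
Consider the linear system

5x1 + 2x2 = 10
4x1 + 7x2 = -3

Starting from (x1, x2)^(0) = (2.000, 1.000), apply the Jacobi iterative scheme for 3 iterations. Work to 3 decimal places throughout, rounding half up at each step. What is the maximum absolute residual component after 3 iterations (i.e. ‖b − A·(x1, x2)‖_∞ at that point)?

Iteration 1:
  x1 = (10 - (2)·1.000) / (5) = 1.600
  x2 = (-3 - (4)·2.000) / (7) = -1.571
Iteration 2:
  x1 = (10 - (2)·-1.571) / (5) = 2.628
  x2 = (-3 - (4)·1.600) / (7) = -1.343
Iteration 3:
  x1 = (10 - (2)·-1.343) / (5) = 2.537
  x2 = (-3 - (4)·2.628) / (7) = -1.930
Residual b − A·x = (1.175, 0.362); ∞-norm = 1.175

1.175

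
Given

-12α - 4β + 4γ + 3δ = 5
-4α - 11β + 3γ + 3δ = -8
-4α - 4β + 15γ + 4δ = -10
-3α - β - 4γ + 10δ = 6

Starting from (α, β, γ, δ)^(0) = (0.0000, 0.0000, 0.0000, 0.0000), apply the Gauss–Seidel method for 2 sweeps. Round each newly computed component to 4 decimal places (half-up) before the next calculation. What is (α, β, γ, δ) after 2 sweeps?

Iteration 1:
  α = (5 - (-4)·0.0000 - (4)·0.0000 - (3)·0.0000) / (-12) = -0.4167
  β = (-8 - (-4)·-0.4167 - (3)·0.0000 - (3)·0.0000) / (-11) = 0.8788
  γ = (-10 - (-4)·-0.4167 - (-4)·0.8788 - (4)·0.0000) / (15) = -0.5434
  δ = (6 - (-3)·-0.4167 - (-1)·0.8788 - (-4)·-0.5434) / (10) = 0.3455
Iteration 2:
  α = (5 - (-4)·0.8788 - (4)·-0.5434 - (3)·0.3455) / (-12) = -0.8044
  β = (-8 - (-4)·-0.8044 - (3)·-0.5434 - (3)·0.3455) / (-11) = 0.9658
  γ = (-10 - (-4)·-0.8044 - (-4)·0.9658 - (4)·0.3455) / (15) = -0.7158
  δ = (6 - (-3)·-0.8044 - (-1)·0.9658 - (-4)·-0.7158) / (10) = 0.1689

(-0.8044, 0.9658, -0.7158, 0.1689)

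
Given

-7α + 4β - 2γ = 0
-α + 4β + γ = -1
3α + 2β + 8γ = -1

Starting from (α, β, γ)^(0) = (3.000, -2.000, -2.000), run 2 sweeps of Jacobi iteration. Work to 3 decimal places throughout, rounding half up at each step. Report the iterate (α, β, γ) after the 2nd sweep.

(0.786, -0.205, -0.161)

Iteration 1:
  α = (0 - (4)·-2.000 - (-2)·-2.000) / (-7) = -0.571
  β = (-1 - (-1)·3.000 - (1)·-2.000) / (4) = 1.000
  γ = (-1 - (3)·3.000 - (2)·-2.000) / (8) = -0.750
Iteration 2:
  α = (0 - (4)·1.000 - (-2)·-0.750) / (-7) = 0.786
  β = (-1 - (-1)·-0.571 - (1)·-0.750) / (4) = -0.205
  γ = (-1 - (3)·-0.571 - (2)·1.000) / (8) = -0.161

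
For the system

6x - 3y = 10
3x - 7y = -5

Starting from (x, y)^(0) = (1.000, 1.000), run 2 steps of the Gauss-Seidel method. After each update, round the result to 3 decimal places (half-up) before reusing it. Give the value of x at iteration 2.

2.488

Iteration 1:
  x = (10 - (-3)·1.000) / (6) = 2.167
  y = (-5 - (3)·2.167) / (-7) = 1.643
Iteration 2:
  x = (10 - (-3)·1.643) / (6) = 2.488
  y = (-5 - (3)·2.488) / (-7) = 1.781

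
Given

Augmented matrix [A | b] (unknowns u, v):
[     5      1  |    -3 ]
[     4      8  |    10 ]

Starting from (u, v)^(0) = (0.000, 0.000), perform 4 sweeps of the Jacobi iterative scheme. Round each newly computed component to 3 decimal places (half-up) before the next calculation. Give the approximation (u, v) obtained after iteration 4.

(-0.935, 1.705)

Iteration 1:
  u = (-3 - (1)·0.000) / (5) = -0.600
  v = (10 - (4)·0.000) / (8) = 1.250
Iteration 2:
  u = (-3 - (1)·1.250) / (5) = -0.850
  v = (10 - (4)·-0.600) / (8) = 1.550
Iteration 3:
  u = (-3 - (1)·1.550) / (5) = -0.910
  v = (10 - (4)·-0.850) / (8) = 1.675
Iteration 4:
  u = (-3 - (1)·1.675) / (5) = -0.935
  v = (10 - (4)·-0.910) / (8) = 1.705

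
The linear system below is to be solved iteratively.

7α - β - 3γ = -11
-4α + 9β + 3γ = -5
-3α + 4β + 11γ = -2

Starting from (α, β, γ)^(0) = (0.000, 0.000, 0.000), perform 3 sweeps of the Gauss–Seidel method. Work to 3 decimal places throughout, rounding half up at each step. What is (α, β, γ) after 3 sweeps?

(-1.845, -1.309, -0.209)

Iteration 1:
  α = (-11 - (-1)·0.000 - (-3)·0.000) / (7) = -1.571
  β = (-5 - (-4)·-1.571 - (3)·0.000) / (9) = -1.254
  γ = (-2 - (-3)·-1.571 - (4)·-1.254) / (11) = -0.154
Iteration 2:
  α = (-11 - (-1)·-1.254 - (-3)·-0.154) / (7) = -1.817
  β = (-5 - (-4)·-1.817 - (3)·-0.154) / (9) = -1.312
  γ = (-2 - (-3)·-1.817 - (4)·-1.312) / (11) = -0.200
Iteration 3:
  α = (-11 - (-1)·-1.312 - (-3)·-0.200) / (7) = -1.845
  β = (-5 - (-4)·-1.845 - (3)·-0.200) / (9) = -1.309
  γ = (-2 - (-3)·-1.845 - (4)·-1.309) / (11) = -0.209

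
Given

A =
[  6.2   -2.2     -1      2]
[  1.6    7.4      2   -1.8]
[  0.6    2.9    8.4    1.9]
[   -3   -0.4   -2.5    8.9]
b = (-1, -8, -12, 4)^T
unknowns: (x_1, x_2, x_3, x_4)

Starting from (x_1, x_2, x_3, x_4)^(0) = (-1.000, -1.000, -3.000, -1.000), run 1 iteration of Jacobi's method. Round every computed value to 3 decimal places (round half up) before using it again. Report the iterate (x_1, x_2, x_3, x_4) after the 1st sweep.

(-0.677, -0.297, -0.786, -0.775)

Iteration 1:
  x_1 = (-1 - (-2.2)·-1.000 - (-1)·-3.000 - (2)·-1.000) / (6.2) = -0.677
  x_2 = (-8 - (1.6)·-1.000 - (2)·-3.000 - (-1.8)·-1.000) / (7.4) = -0.297
  x_3 = (-12 - (0.6)·-1.000 - (2.9)·-1.000 - (1.9)·-1.000) / (8.4) = -0.786
  x_4 = (4 - (-3)·-1.000 - (-0.4)·-1.000 - (-2.5)·-3.000) / (8.9) = -0.775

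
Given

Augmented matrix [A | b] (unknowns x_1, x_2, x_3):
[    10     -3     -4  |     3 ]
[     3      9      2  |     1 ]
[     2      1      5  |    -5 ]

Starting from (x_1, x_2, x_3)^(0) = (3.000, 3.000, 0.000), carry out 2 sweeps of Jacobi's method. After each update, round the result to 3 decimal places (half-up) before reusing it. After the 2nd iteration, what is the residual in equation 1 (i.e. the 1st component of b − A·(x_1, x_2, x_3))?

Iteration 1:
  x_1 = (3 - (-3)·3.000 - (-4)·0.000) / (10) = 1.200
  x_2 = (1 - (3)·3.000 - (2)·0.000) / (9) = -0.889
  x_3 = (-5 - (2)·3.000 - (1)·3.000) / (5) = -2.800
Iteration 2:
  x_1 = (3 - (-3)·-0.889 - (-4)·-2.800) / (10) = -1.087
  x_2 = (1 - (3)·1.200 - (2)·-2.800) / (9) = 0.333
  x_3 = (-5 - (2)·1.200 - (1)·-0.889) / (5) = -1.302
Residual b − A·x = (9.661, 3.868, 3.351)

9.661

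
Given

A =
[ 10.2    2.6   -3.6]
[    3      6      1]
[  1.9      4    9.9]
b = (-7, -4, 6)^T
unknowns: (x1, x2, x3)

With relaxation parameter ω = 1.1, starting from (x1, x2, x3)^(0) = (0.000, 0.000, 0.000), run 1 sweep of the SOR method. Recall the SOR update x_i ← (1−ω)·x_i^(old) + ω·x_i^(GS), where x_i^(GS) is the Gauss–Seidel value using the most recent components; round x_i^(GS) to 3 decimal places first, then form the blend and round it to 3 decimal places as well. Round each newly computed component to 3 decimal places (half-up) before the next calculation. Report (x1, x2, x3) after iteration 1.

Iteration 1:
  x1: GS value = (-7 - (2.6)·0.000 - (-3.6)·0.000) / (10.2) = -0.686;  x1 ← (1−ω)·0.000 + ω·-0.686 = -0.755
  x2: GS value = (-4 - (3)·-0.755 - (1)·0.000) / (6) = -0.289;  x2 ← (1−ω)·0.000 + ω·-0.289 = -0.318
  x3: GS value = (6 - (1.9)·-0.755 - (4)·-0.318) / (9.9) = 0.879;  x3 ← (1−ω)·0.000 + ω·0.879 = 0.967

(-0.755, -0.318, 0.967)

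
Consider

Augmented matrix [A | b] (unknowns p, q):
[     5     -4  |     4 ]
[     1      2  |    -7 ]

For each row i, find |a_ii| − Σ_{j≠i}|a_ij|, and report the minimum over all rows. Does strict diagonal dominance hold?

row 1: |5| − (4) = 1
row 2: |2| − (1) = 1
minimum over rows = 1 → strictly diagonally dominant (convergence guaranteed)

1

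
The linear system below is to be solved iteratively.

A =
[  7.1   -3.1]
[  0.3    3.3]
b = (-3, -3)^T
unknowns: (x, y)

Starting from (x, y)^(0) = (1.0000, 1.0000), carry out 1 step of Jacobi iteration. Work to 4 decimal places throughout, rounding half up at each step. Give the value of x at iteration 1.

0.0141

Iteration 1:
  x = (-3 - (-3.1)·1.0000) / (7.1) = 0.0141
  y = (-3 - (0.3)·1.0000) / (3.3) = -1.0000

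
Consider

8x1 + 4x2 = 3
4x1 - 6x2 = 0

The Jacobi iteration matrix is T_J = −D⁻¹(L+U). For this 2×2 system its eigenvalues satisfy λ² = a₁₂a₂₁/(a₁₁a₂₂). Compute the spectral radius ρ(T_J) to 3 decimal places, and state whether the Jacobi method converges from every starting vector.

a₁₂a₂₁/(a₁₁a₂₂) = (4)·(4) / ((8)·(-6)) = -0.333333
ρ = √|-0.333333| = √0.333333 = 0.577
ρ < 1, so Jacobi converges

0.577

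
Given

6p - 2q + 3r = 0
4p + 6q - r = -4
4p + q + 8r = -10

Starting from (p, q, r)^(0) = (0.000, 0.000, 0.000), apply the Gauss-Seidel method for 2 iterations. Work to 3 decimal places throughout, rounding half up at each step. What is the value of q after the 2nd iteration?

Iteration 1:
  p = (0 - (-2)·0.000 - (3)·0.000) / (6) = 0.000
  q = (-4 - (4)·0.000 - (-1)·0.000) / (6) = -0.667
  r = (-10 - (4)·0.000 - (1)·-0.667) / (8) = -1.167
Iteration 2:
  p = (0 - (-2)·-0.667 - (3)·-1.167) / (6) = 0.361
  q = (-4 - (4)·0.361 - (-1)·-1.167) / (6) = -1.102
  r = (-10 - (4)·0.361 - (1)·-1.102) / (8) = -1.293

-1.102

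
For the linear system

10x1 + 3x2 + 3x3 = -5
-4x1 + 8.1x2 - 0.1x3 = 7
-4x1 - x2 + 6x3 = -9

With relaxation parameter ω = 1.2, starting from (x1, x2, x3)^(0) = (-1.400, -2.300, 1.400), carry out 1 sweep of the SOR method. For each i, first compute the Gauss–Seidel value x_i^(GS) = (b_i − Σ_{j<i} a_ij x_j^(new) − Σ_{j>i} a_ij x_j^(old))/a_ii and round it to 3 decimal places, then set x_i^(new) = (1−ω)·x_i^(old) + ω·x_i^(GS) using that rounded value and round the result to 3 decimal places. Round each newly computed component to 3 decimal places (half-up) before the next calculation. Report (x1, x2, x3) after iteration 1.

Iteration 1:
  x1: GS value = (-5 - (3)·-2.300 - (3)·1.400) / (10) = -0.230;  x1 ← (1−ω)·-1.400 + ω·-0.230 = 0.004
  x2: GS value = (7 - (-4)·0.004 - (-0.1)·1.400) / (8.1) = 0.883;  x2 ← (1−ω)·-2.300 + ω·0.883 = 1.520
  x3: GS value = (-9 - (-4)·0.004 - (-1)·1.520) / (6) = -1.244;  x3 ← (1−ω)·1.400 + ω·-1.244 = -1.773

(0.004, 1.520, -1.773)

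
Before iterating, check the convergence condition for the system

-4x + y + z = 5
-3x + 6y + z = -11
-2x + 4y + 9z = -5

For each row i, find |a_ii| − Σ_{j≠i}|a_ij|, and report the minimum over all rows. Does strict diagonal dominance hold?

row 1: |-4| − (1+1) = 2
row 2: |6| − (3+1) = 2
row 3: |9| − (2+4) = 3
minimum over rows = 2 → strictly diagonally dominant (convergence guaranteed)

2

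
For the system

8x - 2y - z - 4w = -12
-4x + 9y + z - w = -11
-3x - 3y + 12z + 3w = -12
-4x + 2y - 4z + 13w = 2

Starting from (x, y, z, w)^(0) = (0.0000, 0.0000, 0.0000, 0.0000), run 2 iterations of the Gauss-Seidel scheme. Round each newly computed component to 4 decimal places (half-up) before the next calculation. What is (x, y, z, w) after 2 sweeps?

Iteration 1:
  x = (-12 - (-2)·0.0000 - (-1)·0.0000 - (-4)·0.0000) / (8) = -1.5000
  y = (-11 - (-4)·-1.5000 - (1)·0.0000 - (-1)·0.0000) / (9) = -1.8889
  z = (-12 - (-3)·-1.5000 - (-3)·-1.8889 - (3)·0.0000) / (12) = -1.8472
  w = (2 - (-4)·-1.5000 - (2)·-1.8889 - (-4)·-1.8472) / (13) = -0.5855
Iteration 2:
  x = (-12 - (-2)·-1.8889 - (-1)·-1.8472 - (-4)·-0.5855) / (8) = -2.4959
  y = (-11 - (-4)·-2.4959 - (1)·-1.8472 - (-1)·-0.5855) / (9) = -2.1913
  z = (-12 - (-3)·-2.4959 - (-3)·-2.1913 - (3)·-0.5855) / (12) = -2.0254
  w = (2 - (-4)·-2.4959 - (2)·-2.1913 - (-4)·-2.0254) / (13) = -0.9002

(-2.4959, -2.1913, -2.0254, -0.9002)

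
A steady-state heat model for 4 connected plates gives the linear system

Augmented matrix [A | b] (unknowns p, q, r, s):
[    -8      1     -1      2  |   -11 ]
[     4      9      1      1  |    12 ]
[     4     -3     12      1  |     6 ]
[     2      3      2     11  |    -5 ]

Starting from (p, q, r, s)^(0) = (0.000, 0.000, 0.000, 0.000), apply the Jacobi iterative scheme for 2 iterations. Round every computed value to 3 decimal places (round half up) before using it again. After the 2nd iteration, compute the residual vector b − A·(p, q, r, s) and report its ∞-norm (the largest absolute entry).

2.042

Iteration 1:
  p = (-11 - (1)·0.000 - (-1)·0.000 - (2)·0.000) / (-8) = 1.375
  q = (12 - (4)·0.000 - (1)·0.000 - (1)·0.000) / (9) = 1.333
  r = (6 - (4)·0.000 - (-3)·0.000 - (1)·0.000) / (12) = 0.500
  s = (-5 - (2)·0.000 - (3)·0.000 - (2)·0.000) / (11) = -0.455
Iteration 2:
  p = (-11 - (1)·1.333 - (-1)·0.500 - (2)·-0.455) / (-8) = 1.365
  q = (12 - (4)·1.375 - (1)·0.500 - (1)·-0.455) / (9) = 0.717
  r = (6 - (4)·1.375 - (-3)·1.333 - (1)·-0.455) / (12) = 0.413
  s = (-5 - (2)·1.375 - (3)·1.333 - (2)·0.500) / (11) = -1.159
Residual b − A·x = (1.934, 0.833, -1.106, 2.042); ∞-norm = 2.042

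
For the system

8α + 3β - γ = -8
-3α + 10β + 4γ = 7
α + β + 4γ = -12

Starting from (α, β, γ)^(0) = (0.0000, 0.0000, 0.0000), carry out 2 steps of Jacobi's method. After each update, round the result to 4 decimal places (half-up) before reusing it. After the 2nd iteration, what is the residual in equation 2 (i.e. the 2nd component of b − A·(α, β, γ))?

Iteration 1:
  α = (-8 - (3)·0.0000 - (-1)·0.0000) / (8) = -1.0000
  β = (7 - (-3)·0.0000 - (4)·0.0000) / (10) = 0.7000
  γ = (-12 - (1)·0.0000 - (1)·0.0000) / (4) = -3.0000
Iteration 2:
  α = (-8 - (3)·0.7000 - (-1)·-3.0000) / (8) = -1.6375
  β = (7 - (-3)·-1.0000 - (4)·-3.0000) / (10) = 1.6000
  γ = (-12 - (1)·-1.0000 - (1)·0.7000) / (4) = -2.9250
Residual b − A·x = (-2.6250, -2.2125, -0.2625)

-2.2125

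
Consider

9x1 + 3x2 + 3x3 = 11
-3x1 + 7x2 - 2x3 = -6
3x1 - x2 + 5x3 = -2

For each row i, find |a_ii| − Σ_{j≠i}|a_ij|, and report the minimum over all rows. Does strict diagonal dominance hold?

1

row 1: |9| − (3+3) = 3
row 2: |7| − (3+2) = 2
row 3: |5| − (3+1) = 1
minimum over rows = 1 → strictly diagonally dominant (convergence guaranteed)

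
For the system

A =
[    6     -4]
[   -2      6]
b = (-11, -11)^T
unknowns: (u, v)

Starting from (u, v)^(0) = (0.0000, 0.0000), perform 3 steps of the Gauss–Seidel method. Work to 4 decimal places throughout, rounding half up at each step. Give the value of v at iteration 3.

-3.1084

Iteration 1:
  u = (-11 - (-4)·0.0000) / (6) = -1.8333
  v = (-11 - (-2)·-1.8333) / (6) = -2.4444
Iteration 2:
  u = (-11 - (-4)·-2.4444) / (6) = -3.4629
  v = (-11 - (-2)·-3.4629) / (6) = -2.9876
Iteration 3:
  u = (-11 - (-4)·-2.9876) / (6) = -3.8251
  v = (-11 - (-2)·-3.8251) / (6) = -3.1084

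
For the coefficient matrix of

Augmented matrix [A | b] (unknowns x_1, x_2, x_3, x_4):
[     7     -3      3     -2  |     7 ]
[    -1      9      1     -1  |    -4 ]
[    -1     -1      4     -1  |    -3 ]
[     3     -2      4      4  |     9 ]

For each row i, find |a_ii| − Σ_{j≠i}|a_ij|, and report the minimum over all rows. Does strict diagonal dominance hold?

row 1: |7| − (3+3+2) = -1
row 2: |9| − (1+1+1) = 6
row 3: |4| − (1+1+1) = 1
row 4: |4| − (3+2+4) = -5
minimum over rows = -5 → not strictly diagonally dominant

-5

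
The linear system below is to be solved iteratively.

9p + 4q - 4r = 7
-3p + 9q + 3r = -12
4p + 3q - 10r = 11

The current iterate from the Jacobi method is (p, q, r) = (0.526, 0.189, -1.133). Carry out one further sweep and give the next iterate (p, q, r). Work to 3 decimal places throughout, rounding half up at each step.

One sweep:
  p = (7 - (4)·0.189 - (-4)·-1.133) / (9) = 0.190
  q = (-12 - (-3)·0.526 - (3)·-1.133) / (9) = -0.780
  r = (11 - (4)·0.526 - (3)·0.189) / (-10) = -0.833

(0.190, -0.780, -0.833)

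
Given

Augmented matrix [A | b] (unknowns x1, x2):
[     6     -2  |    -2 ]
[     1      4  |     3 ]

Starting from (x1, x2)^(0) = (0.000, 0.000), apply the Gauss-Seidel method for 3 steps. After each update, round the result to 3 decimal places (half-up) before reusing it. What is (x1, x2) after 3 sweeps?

Iteration 1:
  x1 = (-2 - (-2)·0.000) / (6) = -0.333
  x2 = (3 - (1)·-0.333) / (4) = 0.833
Iteration 2:
  x1 = (-2 - (-2)·0.833) / (6) = -0.056
  x2 = (3 - (1)·-0.056) / (4) = 0.764
Iteration 3:
  x1 = (-2 - (-2)·0.764) / (6) = -0.079
  x2 = (3 - (1)·-0.079) / (4) = 0.770

(-0.079, 0.770)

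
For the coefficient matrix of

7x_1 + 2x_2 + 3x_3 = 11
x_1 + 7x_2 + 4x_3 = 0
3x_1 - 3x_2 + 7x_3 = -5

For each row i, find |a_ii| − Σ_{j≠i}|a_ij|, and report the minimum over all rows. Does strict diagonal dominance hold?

1

row 1: |7| − (2+3) = 2
row 2: |7| − (1+4) = 2
row 3: |7| − (3+3) = 1
minimum over rows = 1 → strictly diagonally dominant (convergence guaranteed)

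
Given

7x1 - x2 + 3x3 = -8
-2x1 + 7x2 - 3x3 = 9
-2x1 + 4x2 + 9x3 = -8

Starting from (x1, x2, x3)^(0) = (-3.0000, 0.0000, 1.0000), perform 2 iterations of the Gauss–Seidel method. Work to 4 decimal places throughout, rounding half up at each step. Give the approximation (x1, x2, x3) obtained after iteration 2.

Iteration 1:
  x1 = (-8 - (-1)·0.0000 - (3)·1.0000) / (7) = -1.5714
  x2 = (9 - (-2)·-1.5714 - (-3)·1.0000) / (7) = 1.2653
  x3 = (-8 - (-2)·-1.5714 - (4)·1.2653) / (9) = -1.8004
Iteration 2:
  x1 = (-8 - (-1)·1.2653 - (3)·-1.8004) / (7) = -0.1905
  x2 = (9 - (-2)·-0.1905 - (-3)·-1.8004) / (7) = 0.4597
  x3 = (-8 - (-2)·-0.1905 - (4)·0.4597) / (9) = -1.1355

(-0.1905, 0.4597, -1.1355)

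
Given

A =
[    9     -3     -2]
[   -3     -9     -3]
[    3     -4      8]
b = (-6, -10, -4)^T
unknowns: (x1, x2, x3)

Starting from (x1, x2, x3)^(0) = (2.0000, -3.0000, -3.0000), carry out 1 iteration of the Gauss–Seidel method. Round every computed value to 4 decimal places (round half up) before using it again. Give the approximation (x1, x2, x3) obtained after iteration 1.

Iteration 1:
  x1 = (-6 - (-3)·-3.0000 - (-2)·-3.0000) / (9) = -2.3333
  x2 = (-10 - (-3)·-2.3333 - (-3)·-3.0000) / (-9) = 2.8889
  x3 = (-4 - (3)·-2.3333 - (-4)·2.8889) / (8) = 1.8194

(-2.3333, 2.8889, 1.8194)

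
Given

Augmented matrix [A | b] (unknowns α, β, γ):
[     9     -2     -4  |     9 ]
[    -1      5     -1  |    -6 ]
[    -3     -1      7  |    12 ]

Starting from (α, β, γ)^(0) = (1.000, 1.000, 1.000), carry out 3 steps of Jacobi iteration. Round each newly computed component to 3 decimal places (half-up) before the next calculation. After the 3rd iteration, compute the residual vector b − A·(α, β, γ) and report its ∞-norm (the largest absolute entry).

0.594

Iteration 1:
  α = (9 - (-2)·1.000 - (-4)·1.000) / (9) = 1.667
  β = (-6 - (-1)·1.000 - (-1)·1.000) / (5) = -0.800
  γ = (12 - (-3)·1.000 - (-1)·1.000) / (7) = 2.286
Iteration 2:
  α = (9 - (-2)·-0.800 - (-4)·2.286) / (9) = 1.838
  β = (-6 - (-1)·1.667 - (-1)·2.286) / (5) = -0.409
  γ = (12 - (-3)·1.667 - (-1)·-0.800) / (7) = 2.314
Iteration 3:
  α = (9 - (-2)·-0.409 - (-4)·2.314) / (9) = 1.938
  β = (-6 - (-1)·1.838 - (-1)·2.314) / (5) = -0.370
  γ = (12 - (-3)·1.838 - (-1)·-0.409) / (7) = 2.444
Residual b − A·x = (0.594, 0.232, 0.336); ∞-norm = 0.594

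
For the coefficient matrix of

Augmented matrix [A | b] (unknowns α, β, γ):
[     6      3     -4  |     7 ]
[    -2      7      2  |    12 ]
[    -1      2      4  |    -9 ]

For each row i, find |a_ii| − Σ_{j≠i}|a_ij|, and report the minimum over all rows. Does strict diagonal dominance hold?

row 1: |6| − (3+4) = -1
row 2: |7| − (2+2) = 3
row 3: |4| − (1+2) = 1
minimum over rows = -1 → not strictly diagonally dominant

-1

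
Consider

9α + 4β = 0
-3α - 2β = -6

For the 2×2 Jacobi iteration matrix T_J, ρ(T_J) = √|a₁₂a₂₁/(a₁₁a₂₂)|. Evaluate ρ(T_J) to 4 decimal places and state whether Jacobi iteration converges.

a₁₂a₂₁/(a₁₁a₂₂) = (4)·(-3) / ((9)·(-2)) = 0.666667
ρ = √|0.666667| = √0.666667 = 0.8165
ρ < 1, so Jacobi converges

0.8165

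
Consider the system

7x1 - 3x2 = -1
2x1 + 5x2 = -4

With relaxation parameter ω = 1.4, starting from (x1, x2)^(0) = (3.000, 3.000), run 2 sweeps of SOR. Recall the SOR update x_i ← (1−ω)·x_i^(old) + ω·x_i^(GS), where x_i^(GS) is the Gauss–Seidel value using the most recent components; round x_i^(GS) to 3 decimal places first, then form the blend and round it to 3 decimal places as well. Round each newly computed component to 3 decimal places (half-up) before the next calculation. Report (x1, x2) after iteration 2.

(-1.886, 0.953)

Iteration 1:
  x1: GS value = (-1 - (-3)·3.000) / (7) = 1.143;  x1 ← (1−ω)·3.000 + ω·1.143 = 0.400
  x2: GS value = (-4 - (2)·0.400) / (5) = -0.960;  x2 ← (1−ω)·3.000 + ω·-0.960 = -2.544
Iteration 2:
  x1: GS value = (-1 - (-3)·-2.544) / (7) = -1.233;  x1 ← (1−ω)·0.400 + ω·-1.233 = -1.886
  x2: GS value = (-4 - (2)·-1.886) / (5) = -0.046;  x2 ← (1−ω)·-2.544 + ω·-0.046 = 0.953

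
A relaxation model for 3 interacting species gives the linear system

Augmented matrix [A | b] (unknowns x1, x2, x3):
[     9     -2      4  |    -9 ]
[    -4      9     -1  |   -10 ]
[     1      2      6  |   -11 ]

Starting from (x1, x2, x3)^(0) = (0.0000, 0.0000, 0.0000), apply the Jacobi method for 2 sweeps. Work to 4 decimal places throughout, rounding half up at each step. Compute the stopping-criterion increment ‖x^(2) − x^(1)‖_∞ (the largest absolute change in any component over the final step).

0.6482

Iteration 1:
  x1 = (-9 - (-2)·0.0000 - (4)·0.0000) / (9) = -1.0000
  x2 = (-10 - (-4)·0.0000 - (-1)·0.0000) / (9) = -1.1111
  x3 = (-11 - (1)·0.0000 - (2)·0.0000) / (6) = -1.8333
Iteration 2:
  x1 = (-9 - (-2)·-1.1111 - (4)·-1.8333) / (9) = -0.4321
  x2 = (-10 - (-4)·-1.0000 - (-1)·-1.8333) / (9) = -1.7593
  x3 = (-11 - (1)·-1.0000 - (2)·-1.1111) / (6) = -1.2963
Change: (0.5679, -0.6482, 0.5370) → max |·| = 0.6482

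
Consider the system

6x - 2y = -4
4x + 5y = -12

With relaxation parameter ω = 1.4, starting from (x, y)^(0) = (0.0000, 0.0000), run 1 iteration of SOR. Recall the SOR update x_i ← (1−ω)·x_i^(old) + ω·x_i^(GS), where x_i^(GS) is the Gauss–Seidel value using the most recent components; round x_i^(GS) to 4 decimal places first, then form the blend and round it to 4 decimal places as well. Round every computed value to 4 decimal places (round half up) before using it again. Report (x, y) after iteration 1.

(-0.9334, -2.3146)

Iteration 1:
  x: GS value = (-4 - (-2)·0.0000) / (6) = -0.6667;  x ← (1−ω)·0.0000 + ω·-0.6667 = -0.9334
  y: GS value = (-12 - (4)·-0.9334) / (5) = -1.6533;  y ← (1−ω)·0.0000 + ω·-1.6533 = -2.3146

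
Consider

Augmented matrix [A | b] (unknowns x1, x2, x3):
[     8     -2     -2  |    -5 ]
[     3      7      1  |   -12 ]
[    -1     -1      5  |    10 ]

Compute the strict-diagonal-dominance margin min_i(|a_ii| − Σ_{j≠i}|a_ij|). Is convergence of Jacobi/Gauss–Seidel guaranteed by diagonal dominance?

row 1: |8| − (2+2) = 4
row 2: |7| − (3+1) = 3
row 3: |5| − (1+1) = 3
minimum over rows = 3 → strictly diagonally dominant (convergence guaranteed)

3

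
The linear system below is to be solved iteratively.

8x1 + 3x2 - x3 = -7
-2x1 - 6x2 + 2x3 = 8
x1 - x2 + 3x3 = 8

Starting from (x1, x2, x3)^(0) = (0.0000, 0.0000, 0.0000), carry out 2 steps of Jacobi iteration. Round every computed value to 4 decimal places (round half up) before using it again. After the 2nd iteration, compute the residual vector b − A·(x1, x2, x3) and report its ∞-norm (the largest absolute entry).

Iteration 1:
  x1 = (-7 - (3)·0.0000 - (-1)·0.0000) / (8) = -0.8750
  x2 = (8 - (-2)·0.0000 - (2)·0.0000) / (-6) = -1.3333
  x3 = (8 - (1)·0.0000 - (-1)·0.0000) / (3) = 2.6667
Iteration 2:
  x1 = (-7 - (3)·-1.3333 - (-1)·2.6667) / (8) = -0.0417
  x2 = (8 - (-2)·-0.8750 - (2)·2.6667) / (-6) = -0.1528
  x3 = (8 - (1)·-0.8750 - (-1)·-1.3333) / (3) = 2.5139
Residual b − A·x = (-3.6941, 1.9720, 0.3472); ∞-norm = 3.6941

3.6941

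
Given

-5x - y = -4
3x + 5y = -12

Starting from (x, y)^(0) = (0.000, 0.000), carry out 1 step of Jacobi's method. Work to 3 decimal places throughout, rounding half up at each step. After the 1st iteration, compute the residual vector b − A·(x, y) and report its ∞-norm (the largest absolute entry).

2.400

Iteration 1:
  x = (-4 - (-1)·0.000) / (-5) = 0.800
  y = (-12 - (3)·0.000) / (5) = -2.400
Residual b − A·x = (-2.400, -2.400); ∞-norm = 2.400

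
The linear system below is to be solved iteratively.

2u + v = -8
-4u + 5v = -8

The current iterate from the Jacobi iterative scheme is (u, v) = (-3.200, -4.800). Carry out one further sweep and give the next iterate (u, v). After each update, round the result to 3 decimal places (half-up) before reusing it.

One sweep:
  u = (-8 - (1)·-4.800) / (2) = -1.600
  v = (-8 - (-4)·-3.200) / (5) = -4.160

(-1.600, -4.160)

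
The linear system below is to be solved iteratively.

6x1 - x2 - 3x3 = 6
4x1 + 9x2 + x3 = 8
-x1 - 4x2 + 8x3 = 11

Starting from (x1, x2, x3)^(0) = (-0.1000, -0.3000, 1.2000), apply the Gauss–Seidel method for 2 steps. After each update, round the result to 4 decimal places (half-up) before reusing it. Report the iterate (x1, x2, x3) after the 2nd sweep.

(1.8122, -0.0945, 1.5543)

Iteration 1:
  x1 = (6 - (-1)·-0.3000 - (-3)·1.2000) / (6) = 1.5500
  x2 = (8 - (4)·1.5500 - (1)·1.2000) / (9) = 0.0667
  x3 = (11 - (-1)·1.5500 - (-4)·0.0667) / (8) = 1.6021
Iteration 2:
  x1 = (6 - (-1)·0.0667 - (-3)·1.6021) / (6) = 1.8122
  x2 = (8 - (4)·1.8122 - (1)·1.6021) / (9) = -0.0945
  x3 = (11 - (-1)·1.8122 - (-4)·-0.0945) / (8) = 1.5543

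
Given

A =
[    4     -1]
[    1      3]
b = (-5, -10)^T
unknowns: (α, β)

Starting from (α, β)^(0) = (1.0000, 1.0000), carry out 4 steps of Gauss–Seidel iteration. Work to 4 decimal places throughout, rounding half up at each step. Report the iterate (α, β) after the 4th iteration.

(-1.9236, -2.6921)

Iteration 1:
  α = (-5 - (-1)·1.0000) / (4) = -1.0000
  β = (-10 - (1)·-1.0000) / (3) = -3.0000
Iteration 2:
  α = (-5 - (-1)·-3.0000) / (4) = -2.0000
  β = (-10 - (1)·-2.0000) / (3) = -2.6667
Iteration 3:
  α = (-5 - (-1)·-2.6667) / (4) = -1.9167
  β = (-10 - (1)·-1.9167) / (3) = -2.6944
Iteration 4:
  α = (-5 - (-1)·-2.6944) / (4) = -1.9236
  β = (-10 - (1)·-1.9236) / (3) = -2.6921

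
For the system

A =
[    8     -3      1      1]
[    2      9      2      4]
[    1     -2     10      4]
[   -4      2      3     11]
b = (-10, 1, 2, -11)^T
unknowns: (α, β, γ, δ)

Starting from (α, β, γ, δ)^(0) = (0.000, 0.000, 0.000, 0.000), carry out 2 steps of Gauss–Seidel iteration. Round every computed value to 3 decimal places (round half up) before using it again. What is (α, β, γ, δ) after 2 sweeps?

(-0.950, 0.959, 1.141, -1.831)

Iteration 1:
  α = (-10 - (-3)·0.000 - (1)·0.000 - (1)·0.000) / (8) = -1.250
  β = (1 - (2)·-1.250 - (2)·0.000 - (4)·0.000) / (9) = 0.389
  γ = (2 - (1)·-1.250 - (-2)·0.389 - (4)·0.000) / (10) = 0.403
  δ = (-11 - (-4)·-1.250 - (2)·0.389 - (3)·0.403) / (11) = -1.635
Iteration 2:
  α = (-10 - (-3)·0.389 - (1)·0.403 - (1)·-1.635) / (8) = -0.950
  β = (1 - (2)·-0.950 - (2)·0.403 - (4)·-1.635) / (9) = 0.959
  γ = (2 - (1)·-0.950 - (-2)·0.959 - (4)·-1.635) / (10) = 1.141
  δ = (-11 - (-4)·-0.950 - (2)·0.959 - (3)·1.141) / (11) = -1.831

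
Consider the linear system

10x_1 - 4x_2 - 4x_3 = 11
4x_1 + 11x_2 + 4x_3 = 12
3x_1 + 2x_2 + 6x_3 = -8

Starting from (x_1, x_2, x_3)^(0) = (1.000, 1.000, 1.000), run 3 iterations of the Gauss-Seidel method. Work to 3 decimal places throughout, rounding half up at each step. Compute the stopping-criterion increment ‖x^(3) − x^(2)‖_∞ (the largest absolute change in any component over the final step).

0.826

Iteration 1:
  x_1 = (11 - (-4)·1.000 - (-4)·1.000) / (10) = 1.900
  x_2 = (12 - (4)·1.900 - (4)·1.000) / (11) = 0.036
  x_3 = (-8 - (3)·1.900 - (2)·0.036) / (6) = -2.295
Iteration 2:
  x_1 = (11 - (-4)·0.036 - (-4)·-2.295) / (10) = 0.196
  x_2 = (12 - (4)·0.196 - (4)·-2.295) / (11) = 1.854
  x_3 = (-8 - (3)·0.196 - (2)·1.854) / (6) = -2.049
Iteration 3:
  x_1 = (11 - (-4)·1.854 - (-4)·-2.049) / (10) = 1.022
  x_2 = (12 - (4)·1.022 - (4)·-2.049) / (11) = 1.464
  x_3 = (-8 - (3)·1.022 - (2)·1.464) / (6) = -2.332
Change: (0.826, -0.390, -0.283) → max |·| = 0.826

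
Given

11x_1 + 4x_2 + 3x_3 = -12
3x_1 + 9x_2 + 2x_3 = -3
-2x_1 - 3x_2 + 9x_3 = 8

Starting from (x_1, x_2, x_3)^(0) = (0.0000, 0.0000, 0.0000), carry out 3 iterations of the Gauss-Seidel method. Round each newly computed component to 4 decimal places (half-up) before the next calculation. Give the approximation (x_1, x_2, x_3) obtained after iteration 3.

(-1.2320, -0.0531, 0.5974)

Iteration 1:
  x_1 = (-12 - (4)·0.0000 - (3)·0.0000) / (11) = -1.0909
  x_2 = (-3 - (3)·-1.0909 - (2)·0.0000) / (9) = 0.0303
  x_3 = (8 - (-2)·-1.0909 - (-3)·0.0303) / (9) = 0.6566
Iteration 2:
  x_1 = (-12 - (4)·0.0303 - (3)·0.6566) / (11) = -1.2810
  x_2 = (-3 - (3)·-1.2810 - (2)·0.6566) / (9) = -0.0522
  x_3 = (8 - (-2)·-1.2810 - (-3)·-0.0522) / (9) = 0.5868
Iteration 3:
  x_1 = (-12 - (4)·-0.0522 - (3)·0.5868) / (11) = -1.2320
  x_2 = (-3 - (3)·-1.2320 - (2)·0.5868) / (9) = -0.0531
  x_3 = (8 - (-2)·-1.2320 - (-3)·-0.0531) / (9) = 0.5974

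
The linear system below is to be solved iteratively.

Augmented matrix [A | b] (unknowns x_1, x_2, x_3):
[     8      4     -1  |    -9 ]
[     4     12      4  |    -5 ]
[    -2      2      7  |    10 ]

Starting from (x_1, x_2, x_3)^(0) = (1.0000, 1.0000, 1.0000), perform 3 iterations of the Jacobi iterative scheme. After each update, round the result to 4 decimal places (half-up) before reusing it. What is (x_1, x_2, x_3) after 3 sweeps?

Iteration 1:
  x_1 = (-9 - (4)·1.0000 - (-1)·1.0000) / (8) = -1.5000
  x_2 = (-5 - (4)·1.0000 - (4)·1.0000) / (12) = -1.0833
  x_3 = (10 - (-2)·1.0000 - (2)·1.0000) / (7) = 1.4286
Iteration 2:
  x_1 = (-9 - (4)·-1.0833 - (-1)·1.4286) / (8) = -0.4048
  x_2 = (-5 - (4)·-1.5000 - (4)·1.4286) / (12) = -0.3929
  x_3 = (10 - (-2)·-1.5000 - (2)·-1.0833) / (7) = 1.3095
Iteration 3:
  x_1 = (-9 - (4)·-0.3929 - (-1)·1.3095) / (8) = -0.7649
  x_2 = (-5 - (4)·-0.4048 - (4)·1.3095) / (12) = -0.7182
  x_3 = (10 - (-2)·-0.4048 - (2)·-0.3929) / (7) = 1.4252

(-0.7649, -0.7182, 1.4252)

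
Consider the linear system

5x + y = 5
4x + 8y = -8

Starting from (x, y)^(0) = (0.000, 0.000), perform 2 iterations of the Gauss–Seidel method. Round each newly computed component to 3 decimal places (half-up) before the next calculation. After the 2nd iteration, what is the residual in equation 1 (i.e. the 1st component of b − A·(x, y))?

Iteration 1:
  x = (5 - (1)·0.000) / (5) = 1.000
  y = (-8 - (4)·1.000) / (8) = -1.500
Iteration 2:
  x = (5 - (1)·-1.500) / (5) = 1.300
  y = (-8 - (4)·1.300) / (8) = -1.650
Residual b − A·x = (0.150, 0.000)

0.150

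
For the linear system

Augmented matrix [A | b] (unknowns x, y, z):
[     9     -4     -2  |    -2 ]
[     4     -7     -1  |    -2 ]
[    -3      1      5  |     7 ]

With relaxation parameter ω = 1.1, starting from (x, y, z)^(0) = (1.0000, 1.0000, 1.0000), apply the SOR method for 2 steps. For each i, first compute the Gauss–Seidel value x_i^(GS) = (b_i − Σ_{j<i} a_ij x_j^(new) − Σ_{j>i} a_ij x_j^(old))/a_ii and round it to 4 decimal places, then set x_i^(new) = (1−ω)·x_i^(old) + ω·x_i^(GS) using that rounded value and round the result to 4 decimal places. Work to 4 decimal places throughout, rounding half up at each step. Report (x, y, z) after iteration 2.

Iteration 1:
  x: GS value = (-2 - (-4)·1.0000 - (-2)·1.0000) / (9) = 0.4444;  x ← (1−ω)·1.0000 + ω·0.4444 = 0.3888
  y: GS value = (-2 - (4)·0.3888 - (-1)·1.0000) / (-7) = 0.3650;  y ← (1−ω)·1.0000 + ω·0.3650 = 0.3015
  z: GS value = (7 - (-3)·0.3888 - (1)·0.3015) / (5) = 1.5730;  z ← (1−ω)·1.0000 + ω·1.5730 = 1.6303
Iteration 2:
  x: GS value = (-2 - (-4)·0.3015 - (-2)·1.6303) / (9) = 0.2741;  x ← (1−ω)·0.3888 + ω·0.2741 = 0.2626
  y: GS value = (-2 - (4)·0.2626 - (-1)·1.6303) / (-7) = 0.2029;  y ← (1−ω)·0.3015 + ω·0.2029 = 0.1930
  z: GS value = (7 - (-3)·0.2626 - (1)·0.1930) / (5) = 1.5190;  z ← (1−ω)·1.6303 + ω·1.5190 = 1.5079

(0.2626, 0.1930, 1.5079)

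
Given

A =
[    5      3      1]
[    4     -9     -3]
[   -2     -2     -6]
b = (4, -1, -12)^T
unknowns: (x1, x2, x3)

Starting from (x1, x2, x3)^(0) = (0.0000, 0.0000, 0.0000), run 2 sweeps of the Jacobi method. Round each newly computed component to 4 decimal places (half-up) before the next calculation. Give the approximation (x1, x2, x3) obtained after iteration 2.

(0.3333, -0.2000, 1.6963)

Iteration 1:
  x1 = (4 - (3)·0.0000 - (1)·0.0000) / (5) = 0.8000
  x2 = (-1 - (4)·0.0000 - (-3)·0.0000) / (-9) = 0.1111
  x3 = (-12 - (-2)·0.0000 - (-2)·0.0000) / (-6) = 2.0000
Iteration 2:
  x1 = (4 - (3)·0.1111 - (1)·2.0000) / (5) = 0.3333
  x2 = (-1 - (4)·0.8000 - (-3)·2.0000) / (-9) = -0.2000
  x3 = (-12 - (-2)·0.8000 - (-2)·0.1111) / (-6) = 1.6963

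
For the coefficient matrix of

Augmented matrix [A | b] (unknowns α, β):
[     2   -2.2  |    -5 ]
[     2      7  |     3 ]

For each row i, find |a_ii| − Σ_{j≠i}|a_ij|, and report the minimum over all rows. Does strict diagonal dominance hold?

-0.2

row 1: |2| − (2.2) = -0.2
row 2: |7| − (2) = 5
minimum over rows = -0.2 → not strictly diagonally dominant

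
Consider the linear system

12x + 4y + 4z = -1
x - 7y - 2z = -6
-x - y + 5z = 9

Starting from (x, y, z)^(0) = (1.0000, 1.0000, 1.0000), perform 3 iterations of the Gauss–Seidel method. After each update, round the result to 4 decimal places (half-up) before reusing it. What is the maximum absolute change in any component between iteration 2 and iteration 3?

Iteration 1:
  x = (-1 - (4)·1.0000 - (4)·1.0000) / (12) = -0.7500
  y = (-6 - (1)·-0.7500 - (-2)·1.0000) / (-7) = 0.4643
  z = (9 - (-1)·-0.7500 - (-1)·0.4643) / (5) = 1.7429
Iteration 2:
  x = (-1 - (4)·0.4643 - (4)·1.7429) / (12) = -0.8191
  y = (-6 - (1)·-0.8191 - (-2)·1.7429) / (-7) = 0.2422
  z = (9 - (-1)·-0.8191 - (-1)·0.2422) / (5) = 1.6846
Iteration 3:
  x = (-1 - (4)·0.2422 - (4)·1.6846) / (12) = -0.7256
  y = (-6 - (1)·-0.7256 - (-2)·1.6846) / (-7) = 0.2722
  z = (9 - (-1)·-0.7256 - (-1)·0.2722) / (5) = 1.7093
Change: (0.0935, 0.0300, 0.0247) → max |·| = 0.0935

0.0935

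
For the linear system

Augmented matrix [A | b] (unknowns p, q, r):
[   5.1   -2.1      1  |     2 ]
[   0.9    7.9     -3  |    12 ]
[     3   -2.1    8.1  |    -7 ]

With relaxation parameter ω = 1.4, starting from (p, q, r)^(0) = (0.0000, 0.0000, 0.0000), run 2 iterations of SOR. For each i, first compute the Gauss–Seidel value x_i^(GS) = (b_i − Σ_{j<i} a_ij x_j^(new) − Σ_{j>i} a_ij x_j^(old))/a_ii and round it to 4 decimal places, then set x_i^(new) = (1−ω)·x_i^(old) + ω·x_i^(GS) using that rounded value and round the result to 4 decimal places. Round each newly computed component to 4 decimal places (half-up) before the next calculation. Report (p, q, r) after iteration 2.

Iteration 1:
  p: GS value = (2 - (-2.1)·0.0000 - (1)·0.0000) / (5.1) = 0.3922;  p ← (1−ω)·0.0000 + ω·0.3922 = 0.5491
  q: GS value = (12 - (0.9)·0.5491 - (-3)·0.0000) / (7.9) = 1.4564;  q ← (1−ω)·0.0000 + ω·1.4564 = 2.0390
  r: GS value = (-7 - (3)·0.5491 - (-2.1)·2.0390) / (8.1) = -0.5389;  r ← (1−ω)·0.0000 + ω·-0.5389 = -0.7545
Iteration 2:
  p: GS value = (2 - (-2.1)·2.0390 - (1)·-0.7545) / (5.1) = 1.3797;  p ← (1−ω)·0.5491 + ω·1.3797 = 1.7119
  q: GS value = (12 - (0.9)·1.7119 - (-3)·-0.7545) / (7.9) = 1.0374;  q ← (1−ω)·2.0390 + ω·1.0374 = 0.6368
  r: GS value = (-7 - (3)·1.7119 - (-2.1)·0.6368) / (8.1) = -1.3331;  r ← (1−ω)·-0.7545 + ω·-1.3331 = -1.5645

(1.7119, 0.6368, -1.5645)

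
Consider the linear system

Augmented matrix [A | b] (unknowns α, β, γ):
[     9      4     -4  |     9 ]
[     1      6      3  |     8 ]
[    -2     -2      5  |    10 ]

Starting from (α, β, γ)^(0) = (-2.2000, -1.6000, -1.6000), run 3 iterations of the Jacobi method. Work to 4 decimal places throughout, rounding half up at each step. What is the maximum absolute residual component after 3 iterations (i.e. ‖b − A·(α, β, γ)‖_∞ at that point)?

Iteration 1:
  α = (9 - (4)·-1.6000 - (-4)·-1.6000) / (9) = 1.0000
  β = (8 - (1)·-2.2000 - (3)·-1.6000) / (6) = 2.5000
  γ = (10 - (-2)·-2.2000 - (-2)·-1.6000) / (5) = 0.4800
Iteration 2:
  α = (9 - (4)·2.5000 - (-4)·0.4800) / (9) = 0.1022
  β = (8 - (1)·1.0000 - (3)·0.4800) / (6) = 0.9267
  γ = (10 - (-2)·1.0000 - (-2)·2.5000) / (5) = 3.4000
Iteration 3:
  α = (9 - (4)·0.9267 - (-4)·3.4000) / (9) = 2.0992
  β = (8 - (1)·0.1022 - (3)·3.4000) / (6) = -0.3837
  γ = (10 - (-2)·0.1022 - (-2)·0.9267) / (5) = 2.4116
Residual b − A·x = (1.2884, 0.9682, 1.3730); ∞-norm = 1.3730

1.3730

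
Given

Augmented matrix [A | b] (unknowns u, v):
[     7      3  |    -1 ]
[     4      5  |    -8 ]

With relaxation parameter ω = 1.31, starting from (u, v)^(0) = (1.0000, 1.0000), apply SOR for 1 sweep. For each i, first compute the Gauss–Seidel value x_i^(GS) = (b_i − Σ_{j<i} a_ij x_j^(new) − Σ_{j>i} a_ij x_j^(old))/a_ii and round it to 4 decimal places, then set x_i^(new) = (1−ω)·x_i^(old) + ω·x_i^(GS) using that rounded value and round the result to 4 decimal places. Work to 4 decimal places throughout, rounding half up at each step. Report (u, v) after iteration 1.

(-1.0585, -1.2967)

Iteration 1:
  u: GS value = (-1 - (3)·1.0000) / (7) = -0.5714;  u ← (1−ω)·1.0000 + ω·-0.5714 = -1.0585
  v: GS value = (-8 - (4)·-1.0585) / (5) = -0.7532;  v ← (1−ω)·1.0000 + ω·-0.7532 = -1.2967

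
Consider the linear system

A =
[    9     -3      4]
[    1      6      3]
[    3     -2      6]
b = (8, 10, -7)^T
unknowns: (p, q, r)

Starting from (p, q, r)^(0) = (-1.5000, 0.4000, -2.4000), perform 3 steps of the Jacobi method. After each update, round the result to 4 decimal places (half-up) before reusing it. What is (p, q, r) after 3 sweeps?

(1.8966, 1.9105, -1.7068)

Iteration 1:
  p = (8 - (-3)·0.4000 - (4)·-2.4000) / (9) = 2.0889
  q = (10 - (1)·-1.5000 - (3)·-2.4000) / (6) = 3.1167
  r = (-7 - (3)·-1.5000 - (-2)·0.4000) / (6) = -0.2833
Iteration 2:
  p = (8 - (-3)·3.1167 - (4)·-0.2833) / (9) = 2.0537
  q = (10 - (1)·2.0889 - (3)·-0.2833) / (6) = 1.4602
  r = (-7 - (3)·2.0889 - (-2)·3.1167) / (6) = -1.1722
Iteration 3:
  p = (8 - (-3)·1.4602 - (4)·-1.1722) / (9) = 1.8966
  q = (10 - (1)·2.0537 - (3)·-1.1722) / (6) = 1.9105
  r = (-7 - (3)·2.0537 - (-2)·1.4602) / (6) = -1.7068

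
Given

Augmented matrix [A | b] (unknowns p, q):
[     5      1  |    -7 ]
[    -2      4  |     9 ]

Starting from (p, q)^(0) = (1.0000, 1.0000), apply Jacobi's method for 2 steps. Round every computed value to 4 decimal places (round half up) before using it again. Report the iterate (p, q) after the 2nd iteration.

(-1.9500, 1.4500)

Iteration 1:
  p = (-7 - (1)·1.0000) / (5) = -1.6000
  q = (9 - (-2)·1.0000) / (4) = 2.7500
Iteration 2:
  p = (-7 - (1)·2.7500) / (5) = -1.9500
  q = (9 - (-2)·-1.6000) / (4) = 1.4500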